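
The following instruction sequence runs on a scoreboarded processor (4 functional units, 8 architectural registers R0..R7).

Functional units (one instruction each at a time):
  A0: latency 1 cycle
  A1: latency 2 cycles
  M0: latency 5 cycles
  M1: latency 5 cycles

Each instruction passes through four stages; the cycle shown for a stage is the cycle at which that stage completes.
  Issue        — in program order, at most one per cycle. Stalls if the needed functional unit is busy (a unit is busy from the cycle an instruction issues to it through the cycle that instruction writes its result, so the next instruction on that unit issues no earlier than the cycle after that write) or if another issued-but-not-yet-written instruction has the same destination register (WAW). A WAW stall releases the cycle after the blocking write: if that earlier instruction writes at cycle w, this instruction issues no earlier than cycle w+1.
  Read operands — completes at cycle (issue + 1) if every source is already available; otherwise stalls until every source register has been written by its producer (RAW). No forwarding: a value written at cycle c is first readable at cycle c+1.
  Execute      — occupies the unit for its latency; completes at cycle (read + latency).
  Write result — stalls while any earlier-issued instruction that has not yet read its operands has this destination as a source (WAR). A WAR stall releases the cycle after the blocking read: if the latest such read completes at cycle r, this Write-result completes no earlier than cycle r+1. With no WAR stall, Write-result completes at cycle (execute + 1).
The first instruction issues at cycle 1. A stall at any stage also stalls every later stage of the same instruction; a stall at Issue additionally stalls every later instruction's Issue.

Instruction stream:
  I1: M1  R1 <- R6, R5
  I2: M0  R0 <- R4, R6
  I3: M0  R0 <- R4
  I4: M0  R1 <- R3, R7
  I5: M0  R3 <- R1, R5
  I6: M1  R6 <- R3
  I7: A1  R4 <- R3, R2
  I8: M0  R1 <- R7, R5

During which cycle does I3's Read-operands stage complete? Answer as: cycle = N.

cycle = 11

I1 -> (1, 2, 7, 8)
I2 -> (2, 3, 8, 9)
I3 -> (10, 11, 16, 17)  // struct: M0 busy until I2 writes@9
I4 -> (18, 19, 24, 25)  // struct: M0 busy until I3 writes@17
I5 -> (26, 27, 32, 33)  // struct: M0 busy until I4 writes@25
I6 -> (27, 34, 39, 40)  // RAW R3: wait I5 write@33
I7 -> (28, 34, 36, 37)  // RAW R3: wait I5 write@33
I8 -> (34, 35, 40, 41)  // struct: M0 busy until I5 writes@33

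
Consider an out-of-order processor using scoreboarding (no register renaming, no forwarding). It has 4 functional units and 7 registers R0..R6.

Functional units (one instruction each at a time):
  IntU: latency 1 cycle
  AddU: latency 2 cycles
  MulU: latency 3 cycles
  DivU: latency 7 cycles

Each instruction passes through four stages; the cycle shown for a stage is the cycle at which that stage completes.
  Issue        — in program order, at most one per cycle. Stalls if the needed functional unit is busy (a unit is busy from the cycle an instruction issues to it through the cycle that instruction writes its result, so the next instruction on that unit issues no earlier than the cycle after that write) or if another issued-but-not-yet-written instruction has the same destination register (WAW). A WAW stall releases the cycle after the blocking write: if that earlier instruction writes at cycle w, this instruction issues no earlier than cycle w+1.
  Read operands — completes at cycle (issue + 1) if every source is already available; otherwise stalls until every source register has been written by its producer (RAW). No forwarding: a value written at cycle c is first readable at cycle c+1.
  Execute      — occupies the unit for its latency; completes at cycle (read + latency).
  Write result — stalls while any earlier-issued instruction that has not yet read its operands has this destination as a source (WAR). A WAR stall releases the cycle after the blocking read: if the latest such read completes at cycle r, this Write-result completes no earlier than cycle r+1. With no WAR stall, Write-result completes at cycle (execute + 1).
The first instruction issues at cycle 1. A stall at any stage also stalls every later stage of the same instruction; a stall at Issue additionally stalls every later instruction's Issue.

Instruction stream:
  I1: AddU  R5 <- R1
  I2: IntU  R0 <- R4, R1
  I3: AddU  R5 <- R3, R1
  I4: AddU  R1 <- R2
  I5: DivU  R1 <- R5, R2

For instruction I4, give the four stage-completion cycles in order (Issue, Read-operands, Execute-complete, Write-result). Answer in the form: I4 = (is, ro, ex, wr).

I4 = (11, 12, 14, 15)

I1 -> (1, 2, 4, 5)
I2 -> (2, 3, 4, 5)
I3 -> (6, 7, 9, 10)  // struct: AddU busy until I1 writes@5
I4 -> (11, 12, 14, 15)  // struct: AddU busy until I3 writes@10
I5 -> (16, 17, 24, 25)  // WAW R1: wait I4 write@15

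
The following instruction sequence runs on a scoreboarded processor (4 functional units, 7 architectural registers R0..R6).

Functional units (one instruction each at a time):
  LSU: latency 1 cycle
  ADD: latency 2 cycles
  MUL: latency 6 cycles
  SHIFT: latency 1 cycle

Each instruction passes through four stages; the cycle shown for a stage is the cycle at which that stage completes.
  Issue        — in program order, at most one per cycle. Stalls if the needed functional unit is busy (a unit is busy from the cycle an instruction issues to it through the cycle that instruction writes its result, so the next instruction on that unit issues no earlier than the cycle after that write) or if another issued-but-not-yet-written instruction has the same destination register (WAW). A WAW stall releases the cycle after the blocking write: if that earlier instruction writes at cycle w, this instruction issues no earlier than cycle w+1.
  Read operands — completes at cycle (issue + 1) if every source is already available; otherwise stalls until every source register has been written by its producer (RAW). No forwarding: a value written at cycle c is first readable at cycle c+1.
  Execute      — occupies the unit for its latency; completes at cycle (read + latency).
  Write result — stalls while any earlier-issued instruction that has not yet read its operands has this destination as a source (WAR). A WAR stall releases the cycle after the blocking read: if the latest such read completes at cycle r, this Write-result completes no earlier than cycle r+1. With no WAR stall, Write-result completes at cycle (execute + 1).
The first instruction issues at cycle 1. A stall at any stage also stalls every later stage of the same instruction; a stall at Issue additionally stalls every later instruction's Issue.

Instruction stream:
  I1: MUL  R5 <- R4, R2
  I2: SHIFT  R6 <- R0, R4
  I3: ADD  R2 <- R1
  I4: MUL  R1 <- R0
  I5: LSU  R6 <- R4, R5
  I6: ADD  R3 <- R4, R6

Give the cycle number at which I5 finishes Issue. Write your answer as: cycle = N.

cycle = 11

  I1 | 1 | 2 | 8 | 9
  I2 | 2 | 3 | 4 | 5
  I3 | 3 | 4 | 6 | 7
  I4 | 10 | 11 | 17 | 18   struct: MUL busy until I1 writes@9
  I5 | 11 | 12 | 13 | 14
  I6 | 12 | 15 | 17 | 18   RAW R6: wait I5 write@14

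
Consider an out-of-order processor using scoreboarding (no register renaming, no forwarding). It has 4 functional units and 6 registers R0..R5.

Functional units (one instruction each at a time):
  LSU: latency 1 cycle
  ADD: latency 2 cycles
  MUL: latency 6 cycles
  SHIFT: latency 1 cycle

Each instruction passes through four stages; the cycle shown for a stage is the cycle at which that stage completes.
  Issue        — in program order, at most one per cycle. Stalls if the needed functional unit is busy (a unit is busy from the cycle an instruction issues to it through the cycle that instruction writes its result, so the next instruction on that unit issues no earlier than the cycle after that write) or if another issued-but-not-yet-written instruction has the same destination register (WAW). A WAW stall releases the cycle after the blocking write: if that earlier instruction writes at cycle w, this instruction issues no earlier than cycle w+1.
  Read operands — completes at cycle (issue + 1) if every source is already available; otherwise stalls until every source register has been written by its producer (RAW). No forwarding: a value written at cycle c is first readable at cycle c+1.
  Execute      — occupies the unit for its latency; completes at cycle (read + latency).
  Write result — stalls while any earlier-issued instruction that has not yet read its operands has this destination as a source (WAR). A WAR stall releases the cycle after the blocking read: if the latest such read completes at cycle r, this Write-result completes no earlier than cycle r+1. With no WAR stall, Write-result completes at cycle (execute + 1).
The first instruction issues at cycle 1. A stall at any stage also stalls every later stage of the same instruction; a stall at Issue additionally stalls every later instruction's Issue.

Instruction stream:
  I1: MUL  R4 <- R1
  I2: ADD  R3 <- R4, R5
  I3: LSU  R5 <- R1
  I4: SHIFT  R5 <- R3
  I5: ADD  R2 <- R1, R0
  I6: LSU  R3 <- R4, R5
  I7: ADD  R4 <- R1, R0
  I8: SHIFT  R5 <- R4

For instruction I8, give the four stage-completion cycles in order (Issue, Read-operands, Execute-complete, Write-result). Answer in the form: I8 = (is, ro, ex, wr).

[1] issue I1 (MUL)
[2] I1 read-ops · issue I2 (ADD)
[3] issue I3 (LSU)
[4] I3 read-ops
[5] I3 finished on LSU
[8] I1 finished on MUL
[9] I1→R4
[10] I2 read-ops
[11] I3→R5
[12] I2 finished on ADD · issue I4 (SHIFT)
[13] I2→R3
[14] I4 read-ops · issue I5 (ADD)
[15] I4 finished on SHIFT · I5 read-ops · issue I6 (LSU)
[16] I4→R5
[17] I5 finished on ADD · I6 read-ops
[18] I5→R2 · I6 finished on LSU
[19] I6→R3 · issue I7 (ADD)
[20] I7 read-ops · issue I8 (SHIFT)
[22] I7 finished on ADD
[23] I7→R4
[24] I8 read-ops
[25] I8 finished on SHIFT
[26] I8→R5

I8 = (20, 24, 25, 26)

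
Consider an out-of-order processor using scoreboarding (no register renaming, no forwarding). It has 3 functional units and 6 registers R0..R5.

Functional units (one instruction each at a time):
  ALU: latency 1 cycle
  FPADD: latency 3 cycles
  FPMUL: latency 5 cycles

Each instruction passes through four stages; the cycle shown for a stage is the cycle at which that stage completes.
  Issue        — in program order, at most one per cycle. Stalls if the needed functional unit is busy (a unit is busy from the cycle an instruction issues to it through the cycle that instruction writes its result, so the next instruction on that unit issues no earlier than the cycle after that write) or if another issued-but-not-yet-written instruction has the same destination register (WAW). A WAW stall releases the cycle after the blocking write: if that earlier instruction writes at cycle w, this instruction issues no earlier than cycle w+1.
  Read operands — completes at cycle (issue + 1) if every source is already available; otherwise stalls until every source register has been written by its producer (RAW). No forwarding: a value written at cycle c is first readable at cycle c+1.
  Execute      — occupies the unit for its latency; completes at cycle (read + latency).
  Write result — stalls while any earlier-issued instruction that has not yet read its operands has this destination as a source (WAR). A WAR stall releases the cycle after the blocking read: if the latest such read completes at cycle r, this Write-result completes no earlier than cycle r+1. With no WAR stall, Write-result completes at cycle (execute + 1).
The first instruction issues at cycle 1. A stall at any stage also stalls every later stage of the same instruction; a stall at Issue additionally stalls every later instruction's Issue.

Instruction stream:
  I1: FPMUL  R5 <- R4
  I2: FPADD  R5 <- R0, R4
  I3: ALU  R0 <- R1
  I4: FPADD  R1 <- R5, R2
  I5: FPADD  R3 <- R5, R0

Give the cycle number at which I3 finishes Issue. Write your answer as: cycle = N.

cycle = 10

[I1] 1/2/7/8
[I2] 9/10/13/14  (WAW R5: wait I1 write@8)
[I3] 10/11/12/13
[I4] 15/16/19/20  (struct: FPADD busy until I2 writes@14)
[I5] 21/22/25/26  (struct: FPADD busy until I4 writes@20)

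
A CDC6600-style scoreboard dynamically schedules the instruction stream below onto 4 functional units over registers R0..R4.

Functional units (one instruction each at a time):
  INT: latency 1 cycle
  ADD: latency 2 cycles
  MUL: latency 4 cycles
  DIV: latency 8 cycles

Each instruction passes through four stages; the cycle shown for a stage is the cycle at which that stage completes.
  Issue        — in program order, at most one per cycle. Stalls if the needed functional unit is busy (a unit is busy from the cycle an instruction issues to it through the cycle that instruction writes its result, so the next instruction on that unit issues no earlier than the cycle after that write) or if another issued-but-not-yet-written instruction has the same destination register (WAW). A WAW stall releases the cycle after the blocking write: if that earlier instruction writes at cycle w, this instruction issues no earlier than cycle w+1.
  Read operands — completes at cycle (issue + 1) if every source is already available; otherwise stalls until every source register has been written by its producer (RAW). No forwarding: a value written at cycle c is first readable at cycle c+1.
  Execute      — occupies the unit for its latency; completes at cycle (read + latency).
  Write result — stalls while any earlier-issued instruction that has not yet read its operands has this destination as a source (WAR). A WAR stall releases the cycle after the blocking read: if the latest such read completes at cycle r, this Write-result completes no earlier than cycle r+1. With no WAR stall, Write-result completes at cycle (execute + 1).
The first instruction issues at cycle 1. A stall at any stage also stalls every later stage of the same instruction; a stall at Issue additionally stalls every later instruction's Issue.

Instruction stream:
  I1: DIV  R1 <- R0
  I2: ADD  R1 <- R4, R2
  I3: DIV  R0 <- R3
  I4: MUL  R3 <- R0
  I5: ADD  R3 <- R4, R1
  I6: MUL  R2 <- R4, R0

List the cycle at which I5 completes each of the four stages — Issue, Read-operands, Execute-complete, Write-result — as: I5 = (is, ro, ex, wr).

I5 = (30, 31, 33, 34)

1) issue 1, read 2, done 10, write 11
2) issue 12, read 13, done 15, write 16  <WAW R1: wait I1 write@11>
3) issue 13, read 14, done 22, write 23
4) issue 14, read 24, done 28, write 29  <RAW R0: wait I3 write@23>
5) issue 30, read 31, done 33, write 34  <WAW R3: wait I4 write@29>
6) issue 31, read 32, done 36, write 37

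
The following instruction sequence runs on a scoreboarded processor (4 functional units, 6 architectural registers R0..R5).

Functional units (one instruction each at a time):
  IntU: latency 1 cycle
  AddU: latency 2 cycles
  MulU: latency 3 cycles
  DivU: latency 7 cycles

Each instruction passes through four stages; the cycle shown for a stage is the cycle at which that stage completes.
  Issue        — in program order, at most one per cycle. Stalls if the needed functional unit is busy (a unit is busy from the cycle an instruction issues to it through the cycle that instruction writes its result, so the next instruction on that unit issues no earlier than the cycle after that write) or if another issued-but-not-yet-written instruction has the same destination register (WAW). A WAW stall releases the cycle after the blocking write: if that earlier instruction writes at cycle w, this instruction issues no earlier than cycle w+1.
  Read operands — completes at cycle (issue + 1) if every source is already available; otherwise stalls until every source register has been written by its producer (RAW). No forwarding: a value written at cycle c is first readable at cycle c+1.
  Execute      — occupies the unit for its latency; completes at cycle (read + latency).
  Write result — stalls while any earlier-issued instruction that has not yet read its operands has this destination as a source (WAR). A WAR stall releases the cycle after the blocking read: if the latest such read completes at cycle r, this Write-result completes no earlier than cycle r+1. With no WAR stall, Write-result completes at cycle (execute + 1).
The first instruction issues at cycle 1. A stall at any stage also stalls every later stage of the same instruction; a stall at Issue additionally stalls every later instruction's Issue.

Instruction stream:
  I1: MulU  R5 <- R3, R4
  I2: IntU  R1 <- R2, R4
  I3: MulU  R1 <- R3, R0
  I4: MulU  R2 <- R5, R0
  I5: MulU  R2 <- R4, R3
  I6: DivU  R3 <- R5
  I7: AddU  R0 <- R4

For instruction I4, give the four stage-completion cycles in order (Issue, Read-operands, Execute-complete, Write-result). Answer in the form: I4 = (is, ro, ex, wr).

[1] issue I1 (MulU)
[2] I1 read-ops | issue I2 (IntU)
[3] I2 read-ops
[4] I2 finished on IntU
[5] I1 finished on MulU | I2→R1
[6] I1→R5
[7] issue I3 (MulU)
[8] I3 read-ops
[11] I3 finished on MulU
[12] I3→R1
[13] issue I4 (MulU)
[14] I4 read-ops
[17] I4 finished on MulU
[18] I4→R2
[19] issue I5 (MulU)
[20] I5 read-ops | issue I6 (DivU)
[21] I6 read-ops | issue I7 (AddU)
[22] I7 read-ops
[23] I5 finished on MulU
[24] I5→R2 | I7 finished on AddU
[25] I7→R0
[28] I6 finished on DivU
[29] I6→R3

I4 = (13, 14, 17, 18)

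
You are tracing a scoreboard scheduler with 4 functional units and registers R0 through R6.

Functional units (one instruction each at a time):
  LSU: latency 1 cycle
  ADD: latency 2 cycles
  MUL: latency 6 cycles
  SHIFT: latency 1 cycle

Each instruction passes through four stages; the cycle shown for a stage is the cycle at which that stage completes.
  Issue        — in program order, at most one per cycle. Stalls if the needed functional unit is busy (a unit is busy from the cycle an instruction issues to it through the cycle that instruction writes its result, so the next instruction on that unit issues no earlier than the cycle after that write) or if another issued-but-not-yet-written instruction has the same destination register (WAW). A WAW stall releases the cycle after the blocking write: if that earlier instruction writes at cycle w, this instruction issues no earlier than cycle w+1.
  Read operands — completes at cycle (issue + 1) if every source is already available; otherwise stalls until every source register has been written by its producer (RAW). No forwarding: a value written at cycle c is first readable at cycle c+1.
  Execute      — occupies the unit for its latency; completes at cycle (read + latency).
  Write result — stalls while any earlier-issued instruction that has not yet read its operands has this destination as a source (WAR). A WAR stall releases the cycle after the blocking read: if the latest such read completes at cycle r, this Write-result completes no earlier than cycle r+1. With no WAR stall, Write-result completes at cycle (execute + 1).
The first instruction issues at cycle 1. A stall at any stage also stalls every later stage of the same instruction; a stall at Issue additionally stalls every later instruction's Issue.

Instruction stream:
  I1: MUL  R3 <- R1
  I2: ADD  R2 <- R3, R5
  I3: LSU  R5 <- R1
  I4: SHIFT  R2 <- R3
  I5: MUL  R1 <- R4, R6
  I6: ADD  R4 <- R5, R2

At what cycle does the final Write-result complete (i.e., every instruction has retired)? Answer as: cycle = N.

cycle = 23

[1] I1 issues→MUL
[2] I1 reads | I2 issues→ADD
[3] I3 issues→LSU
[4] I3 reads
[5] I3 exec-done
[8] I1 exec-done
[9] I1 writes R3
[10] I2 reads
[11] I3 writes R5
[12] I2 exec-done
[13] I2 writes R2
[14] I4 issues→SHIFT
[15] I4 reads | I5 issues→MUL
[16] I4 exec-done | I5 reads | I6 issues→ADD
[17] I4 writes R2
[18] I6 reads
[20] I6 exec-done
[21] I6 writes R4
[22] I5 exec-done
[23] I5 writes R1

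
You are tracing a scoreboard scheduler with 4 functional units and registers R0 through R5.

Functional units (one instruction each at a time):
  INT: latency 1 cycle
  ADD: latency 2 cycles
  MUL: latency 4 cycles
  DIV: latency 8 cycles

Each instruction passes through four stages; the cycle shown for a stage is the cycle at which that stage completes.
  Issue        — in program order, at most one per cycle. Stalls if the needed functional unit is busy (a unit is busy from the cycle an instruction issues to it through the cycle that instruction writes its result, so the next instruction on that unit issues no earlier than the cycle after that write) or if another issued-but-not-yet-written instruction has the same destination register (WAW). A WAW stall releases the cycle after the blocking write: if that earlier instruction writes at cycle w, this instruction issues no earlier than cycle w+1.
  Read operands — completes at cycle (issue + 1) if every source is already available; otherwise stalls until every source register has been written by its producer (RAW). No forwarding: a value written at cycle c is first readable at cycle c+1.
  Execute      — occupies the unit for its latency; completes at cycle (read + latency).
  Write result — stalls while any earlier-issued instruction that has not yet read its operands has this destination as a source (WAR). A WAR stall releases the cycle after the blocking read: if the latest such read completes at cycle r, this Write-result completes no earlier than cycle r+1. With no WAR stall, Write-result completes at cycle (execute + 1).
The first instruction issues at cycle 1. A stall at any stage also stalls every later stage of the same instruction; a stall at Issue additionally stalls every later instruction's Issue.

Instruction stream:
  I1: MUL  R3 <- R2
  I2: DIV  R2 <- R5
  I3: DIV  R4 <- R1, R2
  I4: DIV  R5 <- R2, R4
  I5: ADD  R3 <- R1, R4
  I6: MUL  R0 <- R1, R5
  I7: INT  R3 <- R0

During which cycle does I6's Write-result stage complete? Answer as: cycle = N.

cycle = 40

I1 -> (1, 2, 6, 7)
I2 -> (2, 3, 11, 12)
I3 -> (13, 14, 22, 23)  // struct: DIV busy until I2 writes@12
I4 -> (24, 25, 33, 34)  // struct: DIV busy until I3 writes@23
I5 -> (25, 26, 28, 29)
I6 -> (26, 35, 39, 40)  // RAW R5: wait I4 write@34
I7 -> (30, 41, 42, 43)  // WAW R3: wait I5 write@29, RAW R0: wait I6 write@40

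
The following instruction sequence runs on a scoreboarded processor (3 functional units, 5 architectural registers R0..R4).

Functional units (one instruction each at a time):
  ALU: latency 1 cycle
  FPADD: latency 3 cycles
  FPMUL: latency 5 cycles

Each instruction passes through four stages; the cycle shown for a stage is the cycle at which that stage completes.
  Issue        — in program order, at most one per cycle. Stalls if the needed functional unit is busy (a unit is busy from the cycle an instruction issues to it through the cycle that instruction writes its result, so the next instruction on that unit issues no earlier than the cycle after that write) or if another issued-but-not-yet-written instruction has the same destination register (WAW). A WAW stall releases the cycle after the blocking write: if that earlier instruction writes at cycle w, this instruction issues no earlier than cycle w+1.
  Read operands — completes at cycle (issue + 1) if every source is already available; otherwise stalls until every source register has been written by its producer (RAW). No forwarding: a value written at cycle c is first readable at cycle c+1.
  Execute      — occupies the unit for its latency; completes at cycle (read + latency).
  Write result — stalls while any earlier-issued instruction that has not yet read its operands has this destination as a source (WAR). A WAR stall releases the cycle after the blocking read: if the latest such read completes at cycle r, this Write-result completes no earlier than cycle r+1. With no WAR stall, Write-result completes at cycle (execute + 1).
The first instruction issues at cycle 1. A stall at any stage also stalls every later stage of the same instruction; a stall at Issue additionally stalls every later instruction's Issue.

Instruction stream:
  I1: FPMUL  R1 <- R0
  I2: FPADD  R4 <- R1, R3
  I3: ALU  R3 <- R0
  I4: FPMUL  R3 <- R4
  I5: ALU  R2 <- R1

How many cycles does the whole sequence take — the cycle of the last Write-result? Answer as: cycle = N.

cycle = 20

I1: IS=1 RO=2 EX=7 WR=8
I2: IS=2 RO=9 EX=12 WR=13  [RAW R1: wait I1 write@8]
I3: IS=3 RO=4 EX=5 WR=10  [WAR R3: wait I2 read@9]
I4: IS=11 RO=14 EX=19 WR=20  [WAW R3: wait I3 write@10; RAW R4: wait I2 write@13]
I5: IS=12 RO=13 EX=14 WR=15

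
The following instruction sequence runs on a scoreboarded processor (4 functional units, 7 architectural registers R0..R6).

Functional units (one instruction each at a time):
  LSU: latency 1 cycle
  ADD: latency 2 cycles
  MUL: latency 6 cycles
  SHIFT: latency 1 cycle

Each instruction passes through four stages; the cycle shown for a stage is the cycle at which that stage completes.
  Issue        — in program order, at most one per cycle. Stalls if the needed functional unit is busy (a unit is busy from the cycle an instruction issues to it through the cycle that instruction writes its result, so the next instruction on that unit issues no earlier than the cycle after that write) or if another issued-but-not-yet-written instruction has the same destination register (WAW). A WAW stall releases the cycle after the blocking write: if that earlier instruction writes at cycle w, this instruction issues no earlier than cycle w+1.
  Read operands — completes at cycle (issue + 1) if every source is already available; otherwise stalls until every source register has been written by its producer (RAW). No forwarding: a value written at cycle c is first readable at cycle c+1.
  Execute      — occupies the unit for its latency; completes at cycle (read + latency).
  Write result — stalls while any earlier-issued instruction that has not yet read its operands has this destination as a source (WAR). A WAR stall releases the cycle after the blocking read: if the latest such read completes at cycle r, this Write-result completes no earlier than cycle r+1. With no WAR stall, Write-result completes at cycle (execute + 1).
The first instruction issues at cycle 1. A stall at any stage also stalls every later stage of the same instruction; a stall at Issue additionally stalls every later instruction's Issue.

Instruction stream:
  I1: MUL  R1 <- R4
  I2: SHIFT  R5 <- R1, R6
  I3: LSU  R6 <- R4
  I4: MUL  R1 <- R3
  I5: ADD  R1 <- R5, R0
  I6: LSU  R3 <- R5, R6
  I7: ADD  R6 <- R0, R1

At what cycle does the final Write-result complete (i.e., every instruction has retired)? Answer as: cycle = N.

t=1  I1 dispatched to MUL
t=2  I1 operands ready, I2 dispatched to SHIFT
t=3  I3 dispatched to LSU
t=4  I3 operands ready
t=5  I3 complete
t=8  I1 complete
t=9  R1←I1
t=10  I2 operands ready, I4 dispatched to MUL
t=11  I2 complete, R6←I3, I4 operands ready
t=12  R5←I2
t=17  I4 complete
t=18  R1←I4
t=19  I5 dispatched to ADD
t=20  I5 operands ready, I6 dispatched to LSU
t=21  I6 operands ready
t=22  I5 complete, I6 complete
t=23  R1←I5, R3←I6
t=24  I7 dispatched to ADD
t=25  I7 operands ready
t=27  I7 complete
t=28  R6←I7

cycle = 28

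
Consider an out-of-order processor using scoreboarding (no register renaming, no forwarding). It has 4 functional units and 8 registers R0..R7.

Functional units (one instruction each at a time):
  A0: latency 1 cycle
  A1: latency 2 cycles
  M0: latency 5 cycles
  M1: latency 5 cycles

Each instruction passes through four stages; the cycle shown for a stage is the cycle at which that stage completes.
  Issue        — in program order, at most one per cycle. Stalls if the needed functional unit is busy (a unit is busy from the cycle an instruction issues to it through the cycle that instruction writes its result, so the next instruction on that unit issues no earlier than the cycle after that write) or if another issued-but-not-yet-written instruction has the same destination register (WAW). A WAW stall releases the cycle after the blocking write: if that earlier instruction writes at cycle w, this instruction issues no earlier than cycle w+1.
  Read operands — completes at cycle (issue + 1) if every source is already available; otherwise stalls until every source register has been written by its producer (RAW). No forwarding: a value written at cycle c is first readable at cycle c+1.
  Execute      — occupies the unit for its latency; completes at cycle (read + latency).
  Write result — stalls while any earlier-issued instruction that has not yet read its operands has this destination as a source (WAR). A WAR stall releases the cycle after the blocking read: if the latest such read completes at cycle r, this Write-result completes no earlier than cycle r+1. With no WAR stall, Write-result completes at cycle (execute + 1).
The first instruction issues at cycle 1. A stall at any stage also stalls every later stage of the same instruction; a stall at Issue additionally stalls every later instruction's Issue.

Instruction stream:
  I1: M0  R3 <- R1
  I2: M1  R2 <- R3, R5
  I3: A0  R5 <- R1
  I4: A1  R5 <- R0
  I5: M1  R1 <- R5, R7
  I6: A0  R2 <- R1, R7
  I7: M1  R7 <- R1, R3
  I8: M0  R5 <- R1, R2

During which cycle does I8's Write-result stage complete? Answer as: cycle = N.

cycle = 33

1) issue 1, read 2, done 7, write 8
2) issue 2, read 9, done 14, write 15  <RAW R3: wait I1 write@8>
3) issue 3, read 4, done 5, write 10  <WAR R5: wait I2 read@9>
4) issue 11, read 12, done 14, write 15  <WAW R5: wait I3 write@10>
5) issue 16, read 17, done 22, write 23  <struct: M1 busy until I2 writes@15>
6) issue 17, read 24, done 25, write 26  <RAW R1: wait I5 write@23>
7) issue 24, read 25, done 30, write 31  <struct: M1 busy until I5 writes@23>
8) issue 25, read 27, done 32, write 33  <RAW R2: wait I6 write@26>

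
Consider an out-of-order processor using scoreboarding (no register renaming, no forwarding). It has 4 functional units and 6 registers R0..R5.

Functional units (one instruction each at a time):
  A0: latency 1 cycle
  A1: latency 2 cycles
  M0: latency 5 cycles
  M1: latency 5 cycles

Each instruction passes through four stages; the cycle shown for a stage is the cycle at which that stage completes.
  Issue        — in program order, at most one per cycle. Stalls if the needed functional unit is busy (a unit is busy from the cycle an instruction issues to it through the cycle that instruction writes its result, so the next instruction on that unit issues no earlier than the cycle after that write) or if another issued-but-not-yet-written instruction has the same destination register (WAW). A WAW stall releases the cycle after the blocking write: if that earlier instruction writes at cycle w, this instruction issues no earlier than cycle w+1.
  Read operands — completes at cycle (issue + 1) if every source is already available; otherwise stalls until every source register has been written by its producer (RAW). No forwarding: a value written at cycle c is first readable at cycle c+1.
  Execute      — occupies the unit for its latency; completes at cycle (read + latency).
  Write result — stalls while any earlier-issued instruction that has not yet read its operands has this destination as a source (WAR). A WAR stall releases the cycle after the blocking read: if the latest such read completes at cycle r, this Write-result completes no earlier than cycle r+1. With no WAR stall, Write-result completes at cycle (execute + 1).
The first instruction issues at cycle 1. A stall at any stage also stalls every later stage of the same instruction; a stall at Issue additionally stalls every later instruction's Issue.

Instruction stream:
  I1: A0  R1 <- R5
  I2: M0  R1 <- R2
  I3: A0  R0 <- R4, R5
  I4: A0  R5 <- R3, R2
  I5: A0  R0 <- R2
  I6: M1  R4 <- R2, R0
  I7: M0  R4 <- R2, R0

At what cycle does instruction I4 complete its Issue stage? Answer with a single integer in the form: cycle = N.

cycle = 10

c1: I1 issues→A0
c2: I1 reads
c3: I1 exec-done
c4: I1 writes R1
c5: I2 issues→M0
c6: I2 reads · I3 issues→A0
c7: I3 reads
c8: I3 exec-done
c9: I3 writes R0
c10: I4 issues→A0
c11: I2 exec-done · I4 reads
c12: I2 writes R1 · I4 exec-done
c13: I4 writes R5
c14: I5 issues→A0
c15: I5 reads · I6 issues→M1
c16: I5 exec-done
c17: I5 writes R0
c18: I6 reads
c23: I6 exec-done
c24: I6 writes R4
c25: I7 issues→M0
c26: I7 reads
c31: I7 exec-done
c32: I7 writes R4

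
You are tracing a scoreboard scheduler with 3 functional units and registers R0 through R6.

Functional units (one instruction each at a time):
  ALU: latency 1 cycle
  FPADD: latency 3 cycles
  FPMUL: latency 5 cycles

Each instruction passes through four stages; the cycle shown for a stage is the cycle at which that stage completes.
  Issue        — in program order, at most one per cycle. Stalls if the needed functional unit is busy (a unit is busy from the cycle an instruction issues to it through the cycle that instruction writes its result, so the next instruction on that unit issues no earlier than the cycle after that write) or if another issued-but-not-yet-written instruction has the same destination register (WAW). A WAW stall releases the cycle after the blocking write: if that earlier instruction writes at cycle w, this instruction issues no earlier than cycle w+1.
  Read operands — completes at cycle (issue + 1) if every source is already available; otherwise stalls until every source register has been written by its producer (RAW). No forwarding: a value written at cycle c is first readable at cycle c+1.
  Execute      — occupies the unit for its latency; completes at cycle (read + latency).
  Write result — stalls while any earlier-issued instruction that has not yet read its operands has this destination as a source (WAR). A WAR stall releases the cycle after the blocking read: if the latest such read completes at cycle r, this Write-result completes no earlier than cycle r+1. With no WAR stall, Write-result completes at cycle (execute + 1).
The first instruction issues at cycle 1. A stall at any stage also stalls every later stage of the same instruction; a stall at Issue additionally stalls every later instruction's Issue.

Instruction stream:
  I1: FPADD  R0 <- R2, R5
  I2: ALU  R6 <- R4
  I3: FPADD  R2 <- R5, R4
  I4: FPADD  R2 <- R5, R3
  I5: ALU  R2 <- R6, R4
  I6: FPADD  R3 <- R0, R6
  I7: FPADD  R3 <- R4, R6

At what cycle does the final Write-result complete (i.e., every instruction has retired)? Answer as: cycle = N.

  I1 | 1 | 2 | 5 | 6
  I2 | 2 | 3 | 4 | 5
  I3 | 7 | 8 | 11 | 12   struct: FPADD busy until I1 writes@6
  I4 | 13 | 14 | 17 | 18   struct: FPADD busy until I3 writes@12
  I5 | 19 | 20 | 21 | 22   WAW R2: wait I4 write@18
  I6 | 20 | 21 | 24 | 25
  I7 | 26 | 27 | 30 | 31   struct: FPADD busy until I6 writes@25

cycle = 31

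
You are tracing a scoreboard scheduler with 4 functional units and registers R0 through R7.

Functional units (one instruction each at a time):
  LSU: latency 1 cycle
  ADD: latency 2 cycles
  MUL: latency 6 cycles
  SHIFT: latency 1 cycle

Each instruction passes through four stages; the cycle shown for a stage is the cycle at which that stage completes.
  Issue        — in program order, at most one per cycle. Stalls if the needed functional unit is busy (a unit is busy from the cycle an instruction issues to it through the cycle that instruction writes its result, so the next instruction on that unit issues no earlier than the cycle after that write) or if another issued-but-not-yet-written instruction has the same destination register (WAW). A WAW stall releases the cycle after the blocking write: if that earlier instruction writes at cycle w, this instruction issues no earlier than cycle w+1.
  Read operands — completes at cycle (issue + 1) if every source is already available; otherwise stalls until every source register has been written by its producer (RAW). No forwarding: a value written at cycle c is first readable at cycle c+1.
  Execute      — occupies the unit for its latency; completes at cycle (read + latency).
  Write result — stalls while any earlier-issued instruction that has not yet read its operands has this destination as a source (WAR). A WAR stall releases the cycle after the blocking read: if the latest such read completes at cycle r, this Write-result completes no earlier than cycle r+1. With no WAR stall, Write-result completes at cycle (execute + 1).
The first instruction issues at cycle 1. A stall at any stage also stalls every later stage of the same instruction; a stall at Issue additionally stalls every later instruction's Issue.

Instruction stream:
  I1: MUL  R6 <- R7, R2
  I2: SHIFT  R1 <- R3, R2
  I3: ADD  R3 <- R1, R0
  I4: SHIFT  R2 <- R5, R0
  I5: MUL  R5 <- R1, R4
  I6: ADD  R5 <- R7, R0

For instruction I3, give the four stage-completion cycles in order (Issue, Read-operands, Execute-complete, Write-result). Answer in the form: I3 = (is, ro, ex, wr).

[I1] 1/2/8/9
[I2] 2/3/4/5
[I3] 3/6/8/9  (RAW R1: wait I2 write@5)
[I4] 6/7/8/9  (struct: SHIFT busy until I2 writes@5)
[I5] 10/11/17/18  (struct: MUL busy until I1 writes@9)
[I6] 19/20/22/23  (WAW R5: wait I5 write@18)

I3 = (3, 6, 8, 9)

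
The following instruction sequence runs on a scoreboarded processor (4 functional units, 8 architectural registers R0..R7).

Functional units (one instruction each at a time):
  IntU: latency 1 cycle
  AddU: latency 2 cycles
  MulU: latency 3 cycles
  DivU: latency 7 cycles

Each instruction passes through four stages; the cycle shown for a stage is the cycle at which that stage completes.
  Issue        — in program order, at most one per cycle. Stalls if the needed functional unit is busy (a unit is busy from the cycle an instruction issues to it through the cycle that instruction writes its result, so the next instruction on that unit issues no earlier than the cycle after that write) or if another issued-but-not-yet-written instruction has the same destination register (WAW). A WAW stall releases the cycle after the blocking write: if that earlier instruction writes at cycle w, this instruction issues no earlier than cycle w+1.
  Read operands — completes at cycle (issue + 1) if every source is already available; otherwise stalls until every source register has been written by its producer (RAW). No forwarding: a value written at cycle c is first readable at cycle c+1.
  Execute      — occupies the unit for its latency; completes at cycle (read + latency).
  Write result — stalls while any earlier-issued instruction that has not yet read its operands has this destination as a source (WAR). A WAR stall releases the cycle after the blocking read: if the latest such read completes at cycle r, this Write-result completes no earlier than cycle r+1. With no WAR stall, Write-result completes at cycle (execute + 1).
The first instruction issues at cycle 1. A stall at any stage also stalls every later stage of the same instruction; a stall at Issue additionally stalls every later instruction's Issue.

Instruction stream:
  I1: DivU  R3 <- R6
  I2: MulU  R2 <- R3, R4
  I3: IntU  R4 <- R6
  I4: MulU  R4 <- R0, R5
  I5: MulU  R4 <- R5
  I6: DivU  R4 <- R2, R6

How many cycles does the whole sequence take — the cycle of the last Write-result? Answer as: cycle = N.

cycle = 37

[I1] 1/2/9/10
[I2] 2/11/14/15  (RAW R3: wait I1 write@10)
[I3] 3/4/5/12  (WAR R4: wait I2 read@11)
[I4] 16/17/20/21  (struct: MulU busy until I2 writes@15)
[I5] 22/23/26/27  (struct: MulU busy until I4 writes@21)
[I6] 28/29/36/37  (WAW R4: wait I5 write@27)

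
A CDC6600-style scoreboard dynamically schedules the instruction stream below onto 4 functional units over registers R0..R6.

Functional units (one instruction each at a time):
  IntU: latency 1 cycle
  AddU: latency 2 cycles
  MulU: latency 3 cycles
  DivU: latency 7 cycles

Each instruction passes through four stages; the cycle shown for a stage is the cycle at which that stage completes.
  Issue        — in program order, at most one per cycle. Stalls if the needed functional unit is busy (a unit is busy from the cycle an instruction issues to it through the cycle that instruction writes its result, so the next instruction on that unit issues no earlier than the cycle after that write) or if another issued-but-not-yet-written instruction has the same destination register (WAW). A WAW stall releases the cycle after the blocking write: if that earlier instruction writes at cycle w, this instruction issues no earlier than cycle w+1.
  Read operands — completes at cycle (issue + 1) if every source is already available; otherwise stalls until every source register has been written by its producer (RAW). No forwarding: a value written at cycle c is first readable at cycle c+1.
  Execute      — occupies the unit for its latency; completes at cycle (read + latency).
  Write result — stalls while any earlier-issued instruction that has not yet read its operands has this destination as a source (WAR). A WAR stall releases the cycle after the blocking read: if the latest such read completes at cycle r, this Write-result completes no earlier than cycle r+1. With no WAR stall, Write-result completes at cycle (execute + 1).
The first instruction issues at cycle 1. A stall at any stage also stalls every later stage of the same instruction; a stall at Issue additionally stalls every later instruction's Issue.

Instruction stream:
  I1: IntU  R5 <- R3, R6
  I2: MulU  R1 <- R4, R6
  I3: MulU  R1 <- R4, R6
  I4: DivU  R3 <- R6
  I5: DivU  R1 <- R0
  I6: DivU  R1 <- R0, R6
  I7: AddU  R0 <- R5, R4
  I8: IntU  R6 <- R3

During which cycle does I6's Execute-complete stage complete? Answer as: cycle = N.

c1: I1 dispatched to IntU
c2: I1 operands ready · I2 dispatched to MulU
c3: I1 complete · I2 operands ready
c4: R5←I1
c6: I2 complete
c7: R1←I2
c8: I3 dispatched to MulU
c9: I3 operands ready · I4 dispatched to DivU
c10: I4 operands ready
c12: I3 complete
c13: R1←I3
c17: I4 complete
c18: R3←I4
c19: I5 dispatched to DivU
c20: I5 operands ready
c27: I5 complete
c28: R1←I5
c29: I6 dispatched to DivU
c30: I6 operands ready · I7 dispatched to AddU
c31: I7 operands ready · I8 dispatched to IntU
c32: I8 operands ready
c33: I7 complete · I8 complete
c34: R0←I7 · R6←I8
c37: I6 complete
c38: R1←I6

cycle = 37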